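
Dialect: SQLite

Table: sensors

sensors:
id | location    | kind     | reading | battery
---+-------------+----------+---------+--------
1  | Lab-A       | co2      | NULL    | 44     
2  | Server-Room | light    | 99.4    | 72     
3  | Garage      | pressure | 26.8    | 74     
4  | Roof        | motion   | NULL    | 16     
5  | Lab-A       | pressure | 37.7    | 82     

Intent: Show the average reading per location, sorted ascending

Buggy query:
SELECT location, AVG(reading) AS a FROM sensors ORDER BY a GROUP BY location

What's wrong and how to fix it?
Bug: ORDER BY appears before GROUP BY; SQL clause order requires GROUP BY first

Fix: Move ORDER BY to the end, after GROUP BY

Corrected query:
SELECT location, AVG(reading) AS a FROM sensors GROUP BY location ORDER BY a

Result:
location    | a   
------------+-----
Roof        | NULL
Garage      | 26.8
Lab-A       | 37.7
Server-Room | 99.4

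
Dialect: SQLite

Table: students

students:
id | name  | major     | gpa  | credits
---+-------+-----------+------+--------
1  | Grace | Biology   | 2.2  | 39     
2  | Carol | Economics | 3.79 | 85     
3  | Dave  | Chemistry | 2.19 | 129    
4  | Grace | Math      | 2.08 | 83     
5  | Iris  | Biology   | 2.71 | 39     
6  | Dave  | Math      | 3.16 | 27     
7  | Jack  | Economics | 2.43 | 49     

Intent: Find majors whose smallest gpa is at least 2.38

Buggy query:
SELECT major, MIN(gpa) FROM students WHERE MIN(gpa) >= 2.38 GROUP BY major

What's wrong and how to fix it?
Bug: MIN() in WHERE is a misuse of aggregate

Fix: Use HAVING for the per-group MIN condition

Corrected query:
SELECT major, MIN(gpa) FROM students GROUP BY major HAVING MIN(gpa) >= 2.38

Result:
major     | MIN(gpa)
----------+---------
Economics | 2.43    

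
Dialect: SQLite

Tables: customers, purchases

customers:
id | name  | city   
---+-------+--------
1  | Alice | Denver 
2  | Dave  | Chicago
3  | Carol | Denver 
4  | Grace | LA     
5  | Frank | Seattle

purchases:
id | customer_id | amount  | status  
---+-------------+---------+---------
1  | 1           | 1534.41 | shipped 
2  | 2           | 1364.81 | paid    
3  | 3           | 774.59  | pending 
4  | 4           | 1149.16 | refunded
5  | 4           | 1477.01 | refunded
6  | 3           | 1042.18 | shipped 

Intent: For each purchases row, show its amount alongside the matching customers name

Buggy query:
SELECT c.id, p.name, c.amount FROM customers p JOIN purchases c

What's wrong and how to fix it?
Bug: Missing join condition: each purchases row is matched to all customers rows instead of just its own

Fix: Add ON c.customer_id = p.id to the JOIN

Corrected query:
SELECT c.id, p.name, c.amount FROM customers p JOIN purchases c ON c.customer_id = p.id

Result:
id | name  | amount 
---+-------+--------
1  | Alice | 1534.41
2  | Dave  | 1364.81
3  | Carol | 774.59 
4  | Grace | 1149.16
5  | Grace | 1477.01
6  | Carol | 1042.18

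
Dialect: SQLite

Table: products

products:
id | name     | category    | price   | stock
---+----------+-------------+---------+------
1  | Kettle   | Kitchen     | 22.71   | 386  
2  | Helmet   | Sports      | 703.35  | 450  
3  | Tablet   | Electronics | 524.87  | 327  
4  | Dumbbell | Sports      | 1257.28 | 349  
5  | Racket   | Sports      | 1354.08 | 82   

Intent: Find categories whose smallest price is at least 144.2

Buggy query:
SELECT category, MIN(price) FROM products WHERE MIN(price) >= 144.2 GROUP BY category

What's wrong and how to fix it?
Bug: MIN() in WHERE is a misuse of aggregate

Fix: Replace WHERE with HAVING after the GROUP BY

Corrected query:
SELECT category, MIN(price) FROM products GROUP BY category HAVING MIN(price) >= 144.2

Result:
category    | MIN(price)
------------+-----------
Electronics | 524.87    
Sports      | 703.35    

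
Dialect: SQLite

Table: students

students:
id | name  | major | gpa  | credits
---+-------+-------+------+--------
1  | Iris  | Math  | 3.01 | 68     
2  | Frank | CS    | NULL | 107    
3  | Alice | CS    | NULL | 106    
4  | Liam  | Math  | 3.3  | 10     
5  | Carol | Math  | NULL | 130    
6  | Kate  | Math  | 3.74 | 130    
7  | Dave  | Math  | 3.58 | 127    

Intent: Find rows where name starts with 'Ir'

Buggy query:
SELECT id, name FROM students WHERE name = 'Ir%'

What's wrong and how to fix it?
Bug: '=' compares the literal string including the % character; pattern matching needs LIKE

Fix: Use LIKE for wildcard pattern matching

Corrected query:
SELECT id, name FROM students WHERE name LIKE 'Ir%'

Result:
id | name
---+-----
1  | Iris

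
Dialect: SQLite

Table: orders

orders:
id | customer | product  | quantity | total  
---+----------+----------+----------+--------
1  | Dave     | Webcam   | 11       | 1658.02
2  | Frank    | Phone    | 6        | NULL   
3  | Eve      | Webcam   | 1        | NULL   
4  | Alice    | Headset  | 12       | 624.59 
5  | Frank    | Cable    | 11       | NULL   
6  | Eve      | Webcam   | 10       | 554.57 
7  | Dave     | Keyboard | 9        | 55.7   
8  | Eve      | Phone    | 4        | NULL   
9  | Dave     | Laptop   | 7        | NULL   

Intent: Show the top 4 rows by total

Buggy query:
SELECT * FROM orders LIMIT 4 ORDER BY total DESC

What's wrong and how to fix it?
Bug: LIMIT must come after ORDER BY

Fix: Sort with ORDER BY, then apply LIMIT

Corrected query:
SELECT * FROM orders ORDER BY total DESC LIMIT 4

Result:
id | customer | product  | quantity | total  
---+----------+----------+----------+--------
1  | Dave     | Webcam   | 11       | 1658.02
4  | Alice    | Headset  | 12       | 624.59 
6  | Eve      | Webcam   | 10       | 554.57 
7  | Dave     | Keyboard | 9        | 55.7   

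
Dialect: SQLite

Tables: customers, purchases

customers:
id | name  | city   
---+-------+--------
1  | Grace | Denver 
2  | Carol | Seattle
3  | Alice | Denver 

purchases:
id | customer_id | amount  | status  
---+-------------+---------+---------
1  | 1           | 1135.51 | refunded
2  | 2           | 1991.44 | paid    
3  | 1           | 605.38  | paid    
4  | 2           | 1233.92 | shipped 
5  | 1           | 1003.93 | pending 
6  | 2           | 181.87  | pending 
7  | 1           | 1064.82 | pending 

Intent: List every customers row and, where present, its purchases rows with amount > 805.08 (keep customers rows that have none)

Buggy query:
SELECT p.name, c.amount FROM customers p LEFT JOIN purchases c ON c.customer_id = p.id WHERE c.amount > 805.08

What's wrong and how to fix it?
Bug: Filtering c.amount in WHERE discards the NULL rows produced by LEFT JOIN, turning it into an inner join

Fix: Put 'c.amount > 805.08' in the JOIN's ON clause instead of WHERE

Corrected query:
SELECT p.name, c.amount FROM customers p LEFT JOIN purchases c ON c.customer_id = p.id AND c.amount > 805.08

Result:
name  | amount 
------+--------
Grace | 1003.93
Grace | 1064.82
Grace | 1135.51
Carol | 1233.92
Carol | 1991.44
Alice | NULL   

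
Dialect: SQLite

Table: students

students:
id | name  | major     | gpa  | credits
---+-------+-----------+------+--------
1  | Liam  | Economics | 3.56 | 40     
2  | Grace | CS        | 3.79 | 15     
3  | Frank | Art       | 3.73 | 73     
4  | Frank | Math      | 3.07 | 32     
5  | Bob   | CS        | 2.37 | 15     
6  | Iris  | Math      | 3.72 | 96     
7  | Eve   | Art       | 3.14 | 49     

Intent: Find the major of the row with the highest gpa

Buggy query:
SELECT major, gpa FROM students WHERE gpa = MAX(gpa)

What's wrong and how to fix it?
Bug: MAX(gpa) is an aggregate and cannot be used directly in WHERE

Fix: Use a subquery: WHERE gpa = (SELECT MAX(gpa) FROM students)

Corrected query:
SELECT major, gpa FROM students WHERE gpa = (SELECT MAX(gpa) FROM students)

Result:
major | gpa 
------+-----
CS    | 3.79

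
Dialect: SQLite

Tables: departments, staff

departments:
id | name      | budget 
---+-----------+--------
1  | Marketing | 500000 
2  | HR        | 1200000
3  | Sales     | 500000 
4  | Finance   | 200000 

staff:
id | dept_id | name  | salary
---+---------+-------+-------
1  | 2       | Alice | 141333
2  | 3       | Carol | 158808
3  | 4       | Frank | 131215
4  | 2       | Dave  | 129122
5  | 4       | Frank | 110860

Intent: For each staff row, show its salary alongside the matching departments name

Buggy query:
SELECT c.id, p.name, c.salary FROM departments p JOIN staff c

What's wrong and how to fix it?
Bug: JOIN with no ON clause produces a cartesian product; every staff row pairs with every departments row

Fix: Specify the join condition linking the foreign key to the parent id

Corrected query:
SELECT c.id, p.name, c.salary FROM departments p JOIN staff c ON c.dept_id = p.id

Result:
id | name    | salary
---+---------+-------
1  | HR      | 141333
2  | Sales   | 158808
3  | Finance | 131215
4  | HR      | 129122
5  | Finance | 110860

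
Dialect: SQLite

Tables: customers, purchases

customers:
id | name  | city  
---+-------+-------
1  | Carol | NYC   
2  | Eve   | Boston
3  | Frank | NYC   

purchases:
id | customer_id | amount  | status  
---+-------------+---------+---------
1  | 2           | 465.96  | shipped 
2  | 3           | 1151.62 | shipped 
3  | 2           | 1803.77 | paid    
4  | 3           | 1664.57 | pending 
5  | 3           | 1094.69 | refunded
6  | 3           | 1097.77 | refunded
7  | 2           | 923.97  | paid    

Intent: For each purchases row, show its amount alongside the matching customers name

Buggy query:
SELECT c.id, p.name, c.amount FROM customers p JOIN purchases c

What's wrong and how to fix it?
Bug: JOIN with no ON clause produces a cartesian product; every purchases row pairs with every customers row

Fix: Specify the join condition linking the foreign key to the parent id

Corrected query:
SELECT c.id, p.name, c.amount FROM customers p JOIN purchases c ON c.customer_id = p.id

Result:
id | name  | amount 
---+-------+--------
1  | Eve   | 465.96 
2  | Frank | 1151.62
3  | Eve   | 1803.77
4  | Frank | 1664.57
5  | Frank | 1094.69
6  | Frank | 1097.77
7  | Eve   | 923.97 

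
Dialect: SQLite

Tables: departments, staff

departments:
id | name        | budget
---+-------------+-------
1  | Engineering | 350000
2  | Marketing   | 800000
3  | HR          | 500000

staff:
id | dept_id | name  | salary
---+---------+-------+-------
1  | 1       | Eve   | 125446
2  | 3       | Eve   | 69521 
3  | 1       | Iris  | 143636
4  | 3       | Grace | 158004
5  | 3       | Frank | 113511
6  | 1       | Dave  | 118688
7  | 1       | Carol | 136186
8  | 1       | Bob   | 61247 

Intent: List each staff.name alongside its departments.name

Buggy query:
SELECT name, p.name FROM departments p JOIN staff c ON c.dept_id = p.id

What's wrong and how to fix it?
Bug: Both tables have a 'name' column; the unqualified reference is ambiguous

Fix: Prefix ambiguous columns with the table alias

Corrected query:
SELECT c.name, p.name FROM departments p JOIN staff c ON c.dept_id = p.id

Result:
name  | name       
------+------------
Eve   | Engineering
Eve   | HR         
Iris  | Engineering
Grace | HR         
Frank | HR         
Dave  | Engineering
Carol | Engineering
Bob   | Engineering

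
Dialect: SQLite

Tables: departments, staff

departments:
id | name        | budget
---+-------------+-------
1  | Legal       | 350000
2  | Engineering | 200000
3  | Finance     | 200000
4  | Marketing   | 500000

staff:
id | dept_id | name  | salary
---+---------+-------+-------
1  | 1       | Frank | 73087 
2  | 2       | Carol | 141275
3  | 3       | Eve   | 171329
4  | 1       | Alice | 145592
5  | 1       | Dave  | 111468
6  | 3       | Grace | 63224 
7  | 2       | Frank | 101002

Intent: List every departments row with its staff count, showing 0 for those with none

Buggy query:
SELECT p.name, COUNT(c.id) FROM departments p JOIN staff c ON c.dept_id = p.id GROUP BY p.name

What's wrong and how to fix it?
Bug: An inner join excludes parents with zero children

Fix: Switch to LEFT JOIN to retain unmatched parent rows

Corrected query:
SELECT p.name, COUNT(c.id) FROM departments p LEFT JOIN staff c ON c.dept_id = p.id GROUP BY p.name

Result:
name        | COUNT(c.id)
------------+------------
Engineering | 2          
Finance     | 2          
Legal       | 3          
Marketing   | 0          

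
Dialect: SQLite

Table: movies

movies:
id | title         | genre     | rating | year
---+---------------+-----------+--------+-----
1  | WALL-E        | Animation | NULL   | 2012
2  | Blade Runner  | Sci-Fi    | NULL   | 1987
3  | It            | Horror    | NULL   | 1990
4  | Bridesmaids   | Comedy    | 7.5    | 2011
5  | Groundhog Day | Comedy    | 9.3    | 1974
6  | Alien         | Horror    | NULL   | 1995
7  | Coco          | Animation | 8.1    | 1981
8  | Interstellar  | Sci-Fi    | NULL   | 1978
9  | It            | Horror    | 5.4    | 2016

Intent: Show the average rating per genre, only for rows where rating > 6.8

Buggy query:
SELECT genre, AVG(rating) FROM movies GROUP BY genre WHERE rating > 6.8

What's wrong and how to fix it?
Bug: WHERE cannot follow GROUP BY

Fix: Place WHERE between FROM and GROUP BY

Corrected query:
SELECT genre, AVG(rating) FROM movies WHERE rating > 6.8 GROUP BY genre

Result:
genre     | AVG(rating)
----------+------------
Animation | 8.1        
Comedy    | 8.4        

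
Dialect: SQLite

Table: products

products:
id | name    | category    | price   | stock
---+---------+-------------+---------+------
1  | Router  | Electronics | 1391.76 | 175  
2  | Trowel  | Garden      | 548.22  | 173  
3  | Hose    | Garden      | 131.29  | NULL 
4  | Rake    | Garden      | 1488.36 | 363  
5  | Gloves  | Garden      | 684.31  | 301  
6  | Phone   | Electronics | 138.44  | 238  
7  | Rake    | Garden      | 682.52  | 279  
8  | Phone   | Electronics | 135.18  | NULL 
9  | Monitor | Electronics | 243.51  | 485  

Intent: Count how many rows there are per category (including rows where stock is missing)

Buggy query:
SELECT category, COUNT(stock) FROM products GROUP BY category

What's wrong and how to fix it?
Bug: COUNT(column) counts non-NULL values only; rows with NULL stock aren't counted

Fix: Replace COUNT(stock) with COUNT(*)

Corrected query:
SELECT category, COUNT(*) FROM products GROUP BY category

Result:
category    | COUNT(*)
------------+---------
Electronics | 4       
Garden      | 5       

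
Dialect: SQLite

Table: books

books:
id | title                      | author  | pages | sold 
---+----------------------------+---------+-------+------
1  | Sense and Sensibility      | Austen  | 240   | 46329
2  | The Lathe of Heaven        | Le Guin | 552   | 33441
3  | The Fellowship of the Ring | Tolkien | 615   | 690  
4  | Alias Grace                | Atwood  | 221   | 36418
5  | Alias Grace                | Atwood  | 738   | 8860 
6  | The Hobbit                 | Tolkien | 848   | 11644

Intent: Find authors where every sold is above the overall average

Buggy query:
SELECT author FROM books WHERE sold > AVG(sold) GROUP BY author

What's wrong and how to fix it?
Bug: AVG() is an aggregate; it can't sit directly in WHERE

Fix: Use a subquery for AVG and a HAVING MIN(...) filter so the condition holds for every row in the group

Corrected query:
SELECT author FROM books GROUP BY author HAVING MIN(sold) > (SELECT AVG(sold) FROM books)

Result:
author 
-------
Austen 
Le Guin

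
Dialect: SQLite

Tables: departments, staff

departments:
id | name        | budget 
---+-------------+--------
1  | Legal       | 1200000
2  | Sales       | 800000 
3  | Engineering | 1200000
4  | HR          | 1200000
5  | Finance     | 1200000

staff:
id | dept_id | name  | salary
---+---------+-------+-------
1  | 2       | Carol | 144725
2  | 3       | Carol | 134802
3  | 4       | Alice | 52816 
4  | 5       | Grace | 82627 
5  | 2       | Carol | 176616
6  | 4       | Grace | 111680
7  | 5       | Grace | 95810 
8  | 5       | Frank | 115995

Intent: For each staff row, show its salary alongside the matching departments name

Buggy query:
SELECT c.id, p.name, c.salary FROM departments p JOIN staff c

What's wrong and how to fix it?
Bug: Missing join condition: each staff row is matched to all departments rows instead of just its own

Fix: Specify the join condition linking the foreign key to the parent id

Corrected query:
SELECT c.id, p.name, c.salary FROM departments p JOIN staff c ON c.dept_id = p.id

Result:
id | name        | salary
---+-------------+-------
1  | Sales       | 144725
2  | Engineering | 134802
3  | HR          | 52816 
4  | Finance     | 82627 
5  | Sales       | 176616
6  | HR          | 111680
7  | Finance     | 95810 
8  | Finance     | 115995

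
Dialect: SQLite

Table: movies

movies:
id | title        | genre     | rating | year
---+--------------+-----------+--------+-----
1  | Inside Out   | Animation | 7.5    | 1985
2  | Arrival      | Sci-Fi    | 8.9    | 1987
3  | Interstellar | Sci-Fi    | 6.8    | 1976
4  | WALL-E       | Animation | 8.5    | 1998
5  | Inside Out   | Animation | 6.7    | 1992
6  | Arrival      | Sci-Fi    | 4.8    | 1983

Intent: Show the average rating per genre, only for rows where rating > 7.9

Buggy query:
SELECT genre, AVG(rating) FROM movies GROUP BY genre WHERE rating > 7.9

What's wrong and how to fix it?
Bug: Row-level WHERE must come before GROUP BY in the clause order

Fix: Move the WHERE clause before GROUP BY

Corrected query:
SELECT genre, AVG(rating) FROM movies WHERE rating > 7.9 GROUP BY genre

Result:
genre     | AVG(rating)
----------+------------
Animation | 8.5        
Sci-Fi    | 8.9        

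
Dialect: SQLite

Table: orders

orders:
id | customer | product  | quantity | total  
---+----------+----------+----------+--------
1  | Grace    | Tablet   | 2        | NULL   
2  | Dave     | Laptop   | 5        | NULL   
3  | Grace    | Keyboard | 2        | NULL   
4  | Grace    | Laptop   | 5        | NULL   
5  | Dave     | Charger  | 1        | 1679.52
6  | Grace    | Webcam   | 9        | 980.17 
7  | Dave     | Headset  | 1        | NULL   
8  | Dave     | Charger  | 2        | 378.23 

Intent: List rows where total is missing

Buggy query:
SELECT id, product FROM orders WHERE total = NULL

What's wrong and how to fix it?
Bug: '= NULL' is always unknown in SQL three-valued logic, so no rows match

Fix: Use IS NULL to test for NULL

Corrected query:
SELECT id, product FROM orders WHERE total IS NULL

Result:
id | product 
---+---------
1  | Tablet  
2  | Laptop  
3  | Keyboard
4  | Laptop  
7  | Headset 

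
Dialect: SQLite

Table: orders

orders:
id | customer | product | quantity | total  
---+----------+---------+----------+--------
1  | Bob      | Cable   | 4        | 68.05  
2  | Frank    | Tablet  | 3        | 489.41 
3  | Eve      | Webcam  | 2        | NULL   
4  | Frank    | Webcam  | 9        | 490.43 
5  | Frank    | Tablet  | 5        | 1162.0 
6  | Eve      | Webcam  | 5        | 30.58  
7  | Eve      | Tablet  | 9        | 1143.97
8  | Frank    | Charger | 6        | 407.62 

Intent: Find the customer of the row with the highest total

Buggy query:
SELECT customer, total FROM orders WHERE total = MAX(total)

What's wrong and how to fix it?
Bug: MAX(total) is an aggregate and cannot be used directly in WHERE

Fix: Use a subquery: WHERE total = (SELECT MAX(total) FROM orders)

Corrected query:
SELECT customer, total FROM orders WHERE total = (SELECT MAX(total) FROM orders)

Result:
customer | total
---------+------
Frank    | 1162 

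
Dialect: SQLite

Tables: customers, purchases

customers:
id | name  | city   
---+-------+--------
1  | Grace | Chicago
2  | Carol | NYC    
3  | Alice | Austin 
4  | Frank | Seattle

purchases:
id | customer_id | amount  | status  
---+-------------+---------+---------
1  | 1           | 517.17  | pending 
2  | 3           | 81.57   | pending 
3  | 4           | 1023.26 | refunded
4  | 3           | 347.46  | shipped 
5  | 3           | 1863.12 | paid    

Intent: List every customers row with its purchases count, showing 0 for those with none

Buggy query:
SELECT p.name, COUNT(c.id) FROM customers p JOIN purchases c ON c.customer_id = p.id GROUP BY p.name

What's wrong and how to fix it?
Bug: INNER JOIN drops customers rows that have no matching purchases rows

Fix: Use LEFT JOIN so parents without children still appear (COUNT(c.id) gives 0)

Corrected query:
SELECT p.name, COUNT(c.id) FROM customers p LEFT JOIN purchases c ON c.customer_id = p.id GROUP BY p.name

Result:
name  | COUNT(c.id)
------+------------
Alice | 3          
Carol | 0          
Frank | 1          
Grace | 1          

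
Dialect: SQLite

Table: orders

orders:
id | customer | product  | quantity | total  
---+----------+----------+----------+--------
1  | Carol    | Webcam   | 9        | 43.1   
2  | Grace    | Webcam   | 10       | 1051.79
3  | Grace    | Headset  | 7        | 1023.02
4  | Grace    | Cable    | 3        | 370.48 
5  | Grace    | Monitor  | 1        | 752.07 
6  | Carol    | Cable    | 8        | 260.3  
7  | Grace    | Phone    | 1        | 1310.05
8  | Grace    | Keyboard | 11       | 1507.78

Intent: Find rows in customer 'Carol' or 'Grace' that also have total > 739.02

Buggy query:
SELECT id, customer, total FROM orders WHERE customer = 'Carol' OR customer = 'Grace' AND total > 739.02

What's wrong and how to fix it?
Bug: Without parentheses, AND is evaluated before OR, so the total filter only applies to the 'Grace' branch

Fix: Group the OR with parentheses (or use IN), then AND the threshold

Corrected query:
SELECT id, customer, total FROM orders WHERE (customer = 'Carol' OR customer = 'Grace') AND total > 739.02

Result:
id | customer | total  
---+----------+--------
2  | Grace    | 1051.79
3  | Grace    | 1023.02
5  | Grace    | 752.07 
7  | Grace    | 1310.05
8  | Grace    | 1507.78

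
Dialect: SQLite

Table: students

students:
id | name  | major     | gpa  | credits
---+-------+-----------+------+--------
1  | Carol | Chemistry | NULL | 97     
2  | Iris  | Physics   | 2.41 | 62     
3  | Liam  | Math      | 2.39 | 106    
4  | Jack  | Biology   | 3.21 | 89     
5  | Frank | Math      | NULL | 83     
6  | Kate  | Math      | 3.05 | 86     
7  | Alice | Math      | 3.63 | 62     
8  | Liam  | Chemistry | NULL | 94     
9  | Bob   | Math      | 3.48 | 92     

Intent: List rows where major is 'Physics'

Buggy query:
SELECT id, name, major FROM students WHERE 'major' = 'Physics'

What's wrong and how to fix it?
Bug: Single quotes denote string literals in SQL; the column name is being compared as a constant string

Fix: Reference the column as major without single quotes

Corrected query:
SELECT id, name, major FROM students WHERE major = 'Physics'

Result:
id | name | major  
---+------+--------
2  | Iris | Physics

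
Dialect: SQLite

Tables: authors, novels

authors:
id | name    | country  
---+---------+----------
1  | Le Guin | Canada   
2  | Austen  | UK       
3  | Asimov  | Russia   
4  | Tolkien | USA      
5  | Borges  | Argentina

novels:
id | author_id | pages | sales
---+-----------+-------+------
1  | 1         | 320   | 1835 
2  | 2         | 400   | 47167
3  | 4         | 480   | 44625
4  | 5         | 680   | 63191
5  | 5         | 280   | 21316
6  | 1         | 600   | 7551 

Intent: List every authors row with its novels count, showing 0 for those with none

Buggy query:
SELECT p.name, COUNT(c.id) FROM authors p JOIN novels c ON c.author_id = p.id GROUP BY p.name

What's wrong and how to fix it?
Bug: INNER JOIN drops authors rows that have no matching novels rows

Fix: Use LEFT JOIN so parents without children still appear (COUNT(c.id) gives 0)

Corrected query:
SELECT p.name, COUNT(c.id) FROM authors p LEFT JOIN novels c ON c.author_id = p.id GROUP BY p.name

Result:
name    | COUNT(c.id)
--------+------------
Asimov  | 0          
Austen  | 1          
Borges  | 2          
Le Guin | 2          
Tolkien | 1          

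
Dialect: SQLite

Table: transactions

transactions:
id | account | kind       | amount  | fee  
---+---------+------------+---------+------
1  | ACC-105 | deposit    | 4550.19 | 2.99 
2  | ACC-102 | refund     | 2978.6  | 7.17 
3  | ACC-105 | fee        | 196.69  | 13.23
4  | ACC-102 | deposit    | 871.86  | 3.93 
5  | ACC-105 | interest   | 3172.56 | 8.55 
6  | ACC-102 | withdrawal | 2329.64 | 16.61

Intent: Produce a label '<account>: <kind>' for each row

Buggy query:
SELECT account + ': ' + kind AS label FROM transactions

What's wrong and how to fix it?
Bug: '+' is numeric addition; on text columns SQLite converts them to 0 instead of concatenating

Fix: Replace + with || to concatenate text

Corrected query:
SELECT account || ': ' || kind AS label FROM transactions

Result:
label              
-------------------
ACC-105: deposit   
ACC-102: refund    
ACC-105: fee       
ACC-102: deposit   
ACC-105: interest  
ACC-102: withdrawal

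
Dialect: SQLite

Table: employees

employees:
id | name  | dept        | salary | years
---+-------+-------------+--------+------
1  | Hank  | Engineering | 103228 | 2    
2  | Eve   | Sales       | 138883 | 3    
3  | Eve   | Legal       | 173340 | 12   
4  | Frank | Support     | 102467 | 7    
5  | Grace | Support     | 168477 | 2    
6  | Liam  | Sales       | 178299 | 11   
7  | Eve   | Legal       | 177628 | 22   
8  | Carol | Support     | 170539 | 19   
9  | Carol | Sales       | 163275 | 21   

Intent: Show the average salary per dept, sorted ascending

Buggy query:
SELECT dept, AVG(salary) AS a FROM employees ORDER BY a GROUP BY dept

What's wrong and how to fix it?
Bug: ORDER BY appears before GROUP BY; SQL clause order requires GROUP BY first

Fix: Reorder: SELECT … FROM … GROUP BY … ORDER BY …

Corrected query:
SELECT dept, AVG(salary) AS a FROM employees GROUP BY dept ORDER BY a

Result:
dept        | a            
------------+--------------
Engineering | 103228       
Support     | 147161       
Sales       | 160152.333333
Legal       | 175484       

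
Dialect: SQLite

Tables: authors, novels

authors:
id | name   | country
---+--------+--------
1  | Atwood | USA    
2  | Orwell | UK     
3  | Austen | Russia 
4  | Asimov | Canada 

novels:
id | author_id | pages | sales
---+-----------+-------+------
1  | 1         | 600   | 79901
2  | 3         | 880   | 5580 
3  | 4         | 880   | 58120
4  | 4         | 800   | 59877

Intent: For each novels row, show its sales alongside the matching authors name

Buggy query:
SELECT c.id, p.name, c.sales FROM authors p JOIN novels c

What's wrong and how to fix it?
Bug: Missing join condition: each novels row is matched to all authors rows instead of just its own

Fix: Add ON c.author_id = p.id to the JOIN

Corrected query:
SELECT c.id, p.name, c.sales FROM authors p JOIN novels c ON c.author_id = p.id

Result:
id | name   | sales
---+--------+------
1  | Atwood | 79901
2  | Austen | 5580 
3  | Asimov | 58120
4  | Asimov | 59877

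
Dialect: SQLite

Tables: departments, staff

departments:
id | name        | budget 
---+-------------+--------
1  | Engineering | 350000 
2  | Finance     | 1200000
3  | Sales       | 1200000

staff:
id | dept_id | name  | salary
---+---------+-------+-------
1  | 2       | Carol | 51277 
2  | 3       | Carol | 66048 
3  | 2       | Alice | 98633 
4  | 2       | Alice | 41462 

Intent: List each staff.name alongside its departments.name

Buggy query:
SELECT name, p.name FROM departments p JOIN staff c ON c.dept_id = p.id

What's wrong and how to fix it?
Bug: 'name' exists in both joined tables, so the database can't tell which one is meant

Fix: Prefix ambiguous columns with the table alias

Corrected query:
SELECT c.name, p.name FROM departments p JOIN staff c ON c.dept_id = p.id

Result:
name  | name   
------+--------
Carol | Finance
Carol | Sales  
Alice | Finance
Alice | Finance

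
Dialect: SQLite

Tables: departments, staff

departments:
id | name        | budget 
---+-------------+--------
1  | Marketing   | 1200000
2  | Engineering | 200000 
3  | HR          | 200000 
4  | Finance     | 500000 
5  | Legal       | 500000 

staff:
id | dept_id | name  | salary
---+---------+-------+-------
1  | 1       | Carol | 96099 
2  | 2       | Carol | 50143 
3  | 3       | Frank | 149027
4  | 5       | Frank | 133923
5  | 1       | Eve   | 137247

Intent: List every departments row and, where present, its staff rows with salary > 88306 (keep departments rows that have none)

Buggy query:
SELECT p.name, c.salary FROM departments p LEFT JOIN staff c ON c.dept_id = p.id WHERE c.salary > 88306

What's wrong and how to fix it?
Bug: A WHERE condition on the right-hand table after LEFT JOIN drops unmatched parents

Fix: Move the right-table condition into the ON clause so unmatched parents are kept

Corrected query:
SELECT p.name, c.salary FROM departments p LEFT JOIN staff c ON c.dept_id = p.id AND c.salary > 88306

Result:
name        | salary
------------+-------
Marketing   | 96099 
Marketing   | 137247
Engineering | NULL  
HR          | 149027
Finance     | NULL  
Legal       | 133923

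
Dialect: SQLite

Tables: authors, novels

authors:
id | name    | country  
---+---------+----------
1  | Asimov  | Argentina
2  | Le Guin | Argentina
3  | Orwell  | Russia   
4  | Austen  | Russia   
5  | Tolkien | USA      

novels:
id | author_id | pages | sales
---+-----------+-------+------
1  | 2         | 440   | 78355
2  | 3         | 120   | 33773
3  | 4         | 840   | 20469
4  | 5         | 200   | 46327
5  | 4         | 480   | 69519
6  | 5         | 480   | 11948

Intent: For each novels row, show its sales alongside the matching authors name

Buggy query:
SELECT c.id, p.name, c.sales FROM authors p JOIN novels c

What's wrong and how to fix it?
Bug: JOIN with no ON clause produces a cartesian product; every novels row pairs with every authors row

Fix: Specify the join condition linking the foreign key to the parent id

Corrected query:
SELECT c.id, p.name, c.sales FROM authors p JOIN novels c ON c.author_id = p.id

Result:
id | name    | sales
---+---------+------
1  | Le Guin | 78355
2  | Orwell  | 33773
3  | Austen  | 20469
4  | Tolkien | 46327
5  | Austen  | 69519
6  | Tolkien | 11948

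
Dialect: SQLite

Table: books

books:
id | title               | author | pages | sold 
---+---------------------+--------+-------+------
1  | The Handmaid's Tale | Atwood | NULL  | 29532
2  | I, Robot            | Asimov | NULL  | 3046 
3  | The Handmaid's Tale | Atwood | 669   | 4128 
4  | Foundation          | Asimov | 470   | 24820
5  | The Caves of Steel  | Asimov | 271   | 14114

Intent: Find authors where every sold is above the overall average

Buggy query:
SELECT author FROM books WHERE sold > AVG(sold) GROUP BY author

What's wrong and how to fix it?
Bug: WHERE evaluates per row before aggregation, so AVG() is unavailable

Fix: Compute the overall average in a scalar subquery and compare each group's MIN against it in HAVING

Corrected query:
SELECT author FROM books GROUP BY author HAVING MIN(sold) > (SELECT AVG(sold) FROM books)

Result:
(no rows)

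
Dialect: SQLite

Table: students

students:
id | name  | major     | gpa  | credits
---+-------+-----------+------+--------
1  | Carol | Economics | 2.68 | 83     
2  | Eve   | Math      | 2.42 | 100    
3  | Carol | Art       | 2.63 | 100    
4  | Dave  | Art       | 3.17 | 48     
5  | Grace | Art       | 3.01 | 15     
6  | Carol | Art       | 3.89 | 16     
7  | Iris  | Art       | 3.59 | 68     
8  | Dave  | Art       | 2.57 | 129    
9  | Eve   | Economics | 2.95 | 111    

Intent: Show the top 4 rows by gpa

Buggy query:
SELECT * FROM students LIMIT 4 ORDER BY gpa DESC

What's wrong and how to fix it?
Bug: ORDER BY cannot follow LIMIT; LIMIT is the final clause

Fix: Swap the clauses: ORDER BY first, then LIMIT

Corrected query:
SELECT * FROM students ORDER BY gpa DESC LIMIT 4

Result:
id | name  | major | gpa  | credits
---+-------+-------+------+--------
6  | Carol | Art   | 3.89 | 16     
7  | Iris  | Art   | 3.59 | 68     
4  | Dave  | Art   | 3.17 | 48     
5  | Grace | Art   | 3.01 | 15     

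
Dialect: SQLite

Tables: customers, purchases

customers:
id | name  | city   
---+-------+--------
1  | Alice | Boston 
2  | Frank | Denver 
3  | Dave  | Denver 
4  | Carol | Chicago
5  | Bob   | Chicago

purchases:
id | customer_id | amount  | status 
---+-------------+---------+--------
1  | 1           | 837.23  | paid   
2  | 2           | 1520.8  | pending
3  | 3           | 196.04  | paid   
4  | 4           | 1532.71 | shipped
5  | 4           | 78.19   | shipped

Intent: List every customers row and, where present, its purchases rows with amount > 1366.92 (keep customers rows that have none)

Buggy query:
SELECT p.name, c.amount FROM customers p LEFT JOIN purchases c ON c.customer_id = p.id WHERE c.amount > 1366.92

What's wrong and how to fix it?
Bug: A WHERE condition on the right-hand table after LEFT JOIN drops unmatched parents

Fix: Put 'c.amount > 1366.92' in the JOIN's ON clause instead of WHERE

Corrected query:
SELECT p.name, c.amount FROM customers p LEFT JOIN purchases c ON c.customer_id = p.id AND c.amount > 1366.92

Result:
name  | amount 
------+--------
Alice | NULL   
Frank | 1520.8 
Dave  | NULL   
Carol | 1532.71
Bob   | NULL   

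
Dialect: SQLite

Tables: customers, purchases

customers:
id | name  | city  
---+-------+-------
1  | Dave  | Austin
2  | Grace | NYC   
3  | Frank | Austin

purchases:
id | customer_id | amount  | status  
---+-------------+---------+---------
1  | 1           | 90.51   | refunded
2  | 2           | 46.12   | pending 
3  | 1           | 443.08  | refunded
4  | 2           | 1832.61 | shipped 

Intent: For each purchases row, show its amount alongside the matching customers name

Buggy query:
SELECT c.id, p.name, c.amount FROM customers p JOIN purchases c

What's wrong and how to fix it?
Bug: JOIN with no ON clause produces a cartesian product; every purchases row pairs with every customers row

Fix: Specify the join condition linking the foreign key to the parent id

Corrected query:
SELECT c.id, p.name, c.amount FROM customers p JOIN purchases c ON c.customer_id = p.id

Result:
id | name  | amount 
---+-------+--------
1  | Dave  | 90.51  
2  | Grace | 46.12  
3  | Dave  | 443.08 
4  | Grace | 1832.61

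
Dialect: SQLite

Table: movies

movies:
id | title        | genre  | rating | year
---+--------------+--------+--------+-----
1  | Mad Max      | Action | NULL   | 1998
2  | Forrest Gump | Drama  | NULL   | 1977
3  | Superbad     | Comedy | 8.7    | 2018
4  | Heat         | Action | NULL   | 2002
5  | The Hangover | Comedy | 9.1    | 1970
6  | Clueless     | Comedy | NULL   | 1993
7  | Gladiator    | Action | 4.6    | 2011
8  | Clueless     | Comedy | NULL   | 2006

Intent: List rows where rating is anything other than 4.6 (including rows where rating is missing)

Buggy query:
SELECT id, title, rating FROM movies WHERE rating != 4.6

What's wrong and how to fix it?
Bug: 'rating != 4.6' is unknown when rating is NULL, so NULL rows are silently excluded

Fix: Handle NULL separately with IS NULL alongside the inequality

Corrected query:
SELECT id, title, rating FROM movies WHERE rating != 4.6 OR rating IS NULL

Result:
id | title        | rating
---+--------------+-------
1  | Mad Max      | NULL  
2  | Forrest Gump | NULL  
3  | Superbad     | 8.7   
4  | Heat         | NULL  
5  | The Hangover | 9.1   
6  | Clueless     | NULL  
8  | Clueless     | NULL  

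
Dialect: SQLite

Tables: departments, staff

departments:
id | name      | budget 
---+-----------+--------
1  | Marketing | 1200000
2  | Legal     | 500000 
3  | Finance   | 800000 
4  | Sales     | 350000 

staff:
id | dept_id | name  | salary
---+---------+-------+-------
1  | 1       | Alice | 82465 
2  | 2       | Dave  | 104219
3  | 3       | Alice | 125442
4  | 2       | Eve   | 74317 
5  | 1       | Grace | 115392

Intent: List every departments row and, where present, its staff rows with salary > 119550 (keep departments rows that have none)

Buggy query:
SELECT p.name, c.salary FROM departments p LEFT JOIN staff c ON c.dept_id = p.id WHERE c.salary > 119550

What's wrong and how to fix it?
Bug: A WHERE condition on the right-hand table after LEFT JOIN drops unmatched parents

Fix: Put 'c.salary > 119550' in the JOIN's ON clause instead of WHERE

Corrected query:
SELECT p.name, c.salary FROM departments p LEFT JOIN staff c ON c.dept_id = p.id AND c.salary > 119550

Result:
name      | salary
----------+-------
Marketing | NULL  
Legal     | NULL  
Finance   | 125442
Sales     | NULL  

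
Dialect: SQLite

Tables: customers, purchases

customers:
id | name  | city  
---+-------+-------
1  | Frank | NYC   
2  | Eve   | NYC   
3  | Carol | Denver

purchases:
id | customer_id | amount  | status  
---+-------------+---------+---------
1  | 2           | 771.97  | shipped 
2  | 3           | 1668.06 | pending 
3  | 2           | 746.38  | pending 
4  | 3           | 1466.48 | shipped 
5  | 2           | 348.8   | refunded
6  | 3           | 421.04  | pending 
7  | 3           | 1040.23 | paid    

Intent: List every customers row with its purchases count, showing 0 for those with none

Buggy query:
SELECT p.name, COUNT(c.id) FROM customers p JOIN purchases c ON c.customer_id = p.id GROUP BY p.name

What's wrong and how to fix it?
Bug: INNER JOIN drops customers rows that have no matching purchases rows

Fix: Use LEFT JOIN so parents without children still appear (COUNT(c.id) gives 0)

Corrected query:
SELECT p.name, COUNT(c.id) FROM customers p LEFT JOIN purchases c ON c.customer_id = p.id GROUP BY p.name

Result:
name  | COUNT(c.id)
------+------------
Carol | 4          
Eve   | 3          
Frank | 0          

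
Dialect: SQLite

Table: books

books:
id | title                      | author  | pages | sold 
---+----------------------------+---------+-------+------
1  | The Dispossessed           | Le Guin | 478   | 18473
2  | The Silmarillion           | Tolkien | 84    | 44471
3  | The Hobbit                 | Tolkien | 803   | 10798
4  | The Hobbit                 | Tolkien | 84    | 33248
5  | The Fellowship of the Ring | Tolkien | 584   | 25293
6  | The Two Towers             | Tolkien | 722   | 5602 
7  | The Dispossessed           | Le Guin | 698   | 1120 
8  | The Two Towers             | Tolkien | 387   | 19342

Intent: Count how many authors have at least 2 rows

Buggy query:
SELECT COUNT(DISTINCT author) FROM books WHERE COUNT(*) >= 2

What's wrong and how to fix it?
Bug: WHERE filters individual rows, not groups, so a group-level COUNT is invalid there

Fix: Group first with HAVING COUNT(*) >= 2, then COUNT the resulting groups

Corrected query:
SELECT COUNT(*) FROM (SELECT author FROM books GROUP BY author HAVING COUNT(*) >= 2)

Result:
COUNT(*)
--------
2       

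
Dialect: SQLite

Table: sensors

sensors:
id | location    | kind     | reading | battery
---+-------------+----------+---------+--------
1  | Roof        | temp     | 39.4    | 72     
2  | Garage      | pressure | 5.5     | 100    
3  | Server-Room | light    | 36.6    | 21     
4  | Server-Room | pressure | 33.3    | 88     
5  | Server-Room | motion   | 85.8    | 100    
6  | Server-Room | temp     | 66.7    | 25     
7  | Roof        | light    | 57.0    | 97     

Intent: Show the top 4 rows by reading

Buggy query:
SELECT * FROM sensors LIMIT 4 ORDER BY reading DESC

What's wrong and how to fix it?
Bug: LIMIT must come after ORDER BY

Fix: Swap the clauses: ORDER BY first, then LIMIT

Corrected query:
SELECT * FROM sensors ORDER BY reading DESC LIMIT 4

Result:
id | location    | kind   | reading | battery
---+-------------+--------+---------+--------
5  | Server-Room | motion | 85.8    | 100    
6  | Server-Room | temp   | 66.7    | 25     
7  | Roof        | light  | 57      | 97     
1  | Roof        | temp   | 39.4    | 72     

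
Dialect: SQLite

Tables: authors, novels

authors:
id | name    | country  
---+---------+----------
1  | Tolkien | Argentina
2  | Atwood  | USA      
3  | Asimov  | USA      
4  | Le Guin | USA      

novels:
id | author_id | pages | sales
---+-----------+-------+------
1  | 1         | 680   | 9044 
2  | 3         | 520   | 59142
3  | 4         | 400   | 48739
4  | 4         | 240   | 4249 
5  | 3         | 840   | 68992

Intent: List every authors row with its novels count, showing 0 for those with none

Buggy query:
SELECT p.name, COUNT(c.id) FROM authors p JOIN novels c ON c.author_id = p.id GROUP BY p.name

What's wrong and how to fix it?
Bug: An inner join excludes parents with zero children

Fix: Use LEFT JOIN so parents without children still appear (COUNT(c.id) gives 0)

Corrected query:
SELECT p.name, COUNT(c.id) FROM authors p LEFT JOIN novels c ON c.author_id = p.id GROUP BY p.name

Result:
name    | COUNT(c.id)
--------+------------
Asimov  | 2          
Atwood  | 0          
Le Guin | 2          
Tolkien | 1          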